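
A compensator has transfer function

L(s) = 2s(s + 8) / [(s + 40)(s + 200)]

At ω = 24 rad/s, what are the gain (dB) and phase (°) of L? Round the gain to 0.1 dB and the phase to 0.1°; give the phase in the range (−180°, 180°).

-17.8 dB, 123.8°

At s = jω = j24:
zero (s+8): 8 + j24 → |·| = √(8²+24²) = √640 ≈ 25.298, ∠ = arctan(24/8) ≈ 71.57°
zero at origin: s = j24 → |·| = 24, ∠ = 90.00°
pole (s+40): 40 + j24 → |·| = √(40²+24²) = √2176 ≈ 46.648, ∠ = arctan(24/40) ≈ 30.96°
pole (s+200): 200 + j24 → |·| = √(200²+24²) = √40576 ≈ 201.43, ∠ = arctan(24/200) ≈ 6.84°
|L| = 2 · 607.15 / 9396.3 ≈ 0.12923
Gain = 20 log₁₀(0.12923) ≈ -17.77 dB
∠L = 161.57° − 37.80° = 123.77°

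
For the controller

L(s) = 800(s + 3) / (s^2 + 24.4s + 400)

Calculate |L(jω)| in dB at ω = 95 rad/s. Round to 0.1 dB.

18.6 dB

At s = jω = j95:
zero (s+3): 3 + j95 → |·| = √(3²+95²) = √9034 ≈ 95.047, ∠ = arctan(95/3) ≈ 88.19°
quadratic: (j95)² + 24.4·j95 + 400 = -8625 + j2318 → |·| ≈ 8931.1, ∠ ≈ 164.96°
|L| = 800 · 95.047 / 8931.1 ≈ 8.5138
Gain = 20 log₁₀(8.5138) ≈ 18.60 dB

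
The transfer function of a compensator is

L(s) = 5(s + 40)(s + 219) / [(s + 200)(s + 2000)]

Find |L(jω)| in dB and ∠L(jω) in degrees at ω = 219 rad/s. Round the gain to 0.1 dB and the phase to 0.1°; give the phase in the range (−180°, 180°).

At s = jω = j219:
zero (s+40): 40 + j219 → |·| = √(40²+219²) = √49561 ≈ 222.62, ∠ = arctan(219/40) ≈ 79.65°
zero (s+219): 219 + j219 → |·| = √(219²+219²) = √95922 ≈ 309.71, ∠ = arctan(219/219) ≈ 45.00°
pole (s+200): 200 + j219 → |·| = √(200²+219²) = √87961 ≈ 296.58, ∠ = arctan(219/200) ≈ 47.60°
pole (s+2000): 2000 + j219 → |·| = √(2000²+219²) = √4047961 ≈ 2012, ∠ = arctan(219/2000) ≈ 6.25°
|L| = 5 · 68948 / 5.9672e+05 ≈ 0.57772
Gain = 20 log₁₀(0.57772) ≈ -4.77 dB
∠L = 124.65° − 53.85° = 70.80°

-4.8 dB, 70.8°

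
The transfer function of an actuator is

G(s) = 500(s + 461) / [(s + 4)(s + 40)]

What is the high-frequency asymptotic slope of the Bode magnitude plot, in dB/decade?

Each pole contributes −20 dB/decade at high frequency; each zero contributes +20 dB/decade.
Net: 1 zero(s) − 2 pole(s) → -20 dB/decade.

-20 dB/decade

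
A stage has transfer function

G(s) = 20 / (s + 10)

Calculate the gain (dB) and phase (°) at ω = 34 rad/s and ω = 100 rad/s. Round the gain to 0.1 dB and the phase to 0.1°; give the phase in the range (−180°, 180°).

ω = 34: -5.0 dB, -73.6°; ω = 100: -14.0 dB, -84.3°

At s = jω = j34:
pole (s+10): 10 + j34 → |·| = √(10²+34²) = √1256 ≈ 35.44, ∠ = arctan(34/10) ≈ 73.61°
|G| = 20 / 35.44 ≈ 0.56433
Gain = 20 log₁₀(0.56433) ≈ -4.97 dB
∠G = 0.00° − 73.61° = -73.61°

At s = jω = j100:
pole (s+10): 10 + j100 → |·| = √(10²+100²) = √10100 ≈ 100.5, ∠ = arctan(100/10) ≈ 84.29°
|G| = 20 / 100.5 ≈ 0.199
Gain = 20 log₁₀(0.199) ≈ -14.02 dB
∠G = 0.00° − 84.29° = -84.29°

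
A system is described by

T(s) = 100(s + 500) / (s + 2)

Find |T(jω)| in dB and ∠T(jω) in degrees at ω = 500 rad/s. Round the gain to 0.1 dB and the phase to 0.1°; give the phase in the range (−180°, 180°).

43.0 dB, -44.8°

At s = jω = j500:
zero (s+500): 500 + j500 → |·| = √(500²+500²) = √500000 ≈ 707.11, ∠ = arctan(500/500) ≈ 45.00°
pole (s+2): 2 + j500 → |·| = √(2²+500²) = √250004 ≈ 500, ∠ = arctan(500/2) ≈ 89.77°
|T| = 100 · 707.11 / 500 ≈ 141.42
Gain = 20 log₁₀(141.42) ≈ 43.01 dB
∠T = 45.00° − 89.77° = -44.77°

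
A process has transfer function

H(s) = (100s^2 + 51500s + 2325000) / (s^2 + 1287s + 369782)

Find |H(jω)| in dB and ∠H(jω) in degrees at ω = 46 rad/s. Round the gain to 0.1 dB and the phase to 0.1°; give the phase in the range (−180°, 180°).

18.6 dB, 39.1°

Substitute s = j46:
Numerator: 100(j46)^2 + 51500(j46) + 2325000 = 2113400 + j2369000
Denominator: (j46)^2 + 1287(j46) + 369782 = 367666 + j59202
|N| = √(2113400² + 2369000²) ≈ 3.1747e+06, ∠N ≈ 48.26°
|D| = √(367666² + 59202²) ≈ 3.724e+05, ∠D ≈ 9.15°
|H| = 3.1747e+06 / 3.724e+05 ≈ 8.525
Gain = 20 log₁₀(8.525) ≈ 18.61 dB
∠H = 48.26° − 9.15° = 39.11°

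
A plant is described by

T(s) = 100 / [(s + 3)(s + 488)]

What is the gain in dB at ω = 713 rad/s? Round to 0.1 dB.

At s = jω = j713:
pole (s+3): 3 + j713 → |·| = √(3²+713²) = √508378 ≈ 713.01, ∠ = arctan(713/3) ≈ 89.76°
pole (s+488): 488 + j713 → |·| = √(488²+713²) = √746513 ≈ 864.01, ∠ = arctan(713/488) ≈ 55.61°
|T| = 100 / 6.1605e+05 ≈ 0.00016232
Gain = 20 log₁₀(0.00016232) ≈ -75.79 dB

-75.8 dB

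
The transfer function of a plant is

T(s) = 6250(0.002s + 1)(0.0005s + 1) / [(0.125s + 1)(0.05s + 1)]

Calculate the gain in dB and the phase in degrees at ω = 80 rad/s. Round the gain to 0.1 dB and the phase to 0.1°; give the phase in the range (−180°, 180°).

43.7 dB, -148.9°

At ω = 80 rad/s:
zero (1 + j80·0.002) = 1 + j0.16 → |·| ≈ 1.0127, ∠ ≈ 9.09°
zero (1 + j80·0.0005) = 1 + j0.04 → |·| ≈ 1.0008, ∠ ≈ 2.29°
pole (1 + j80·0.125) = 1 + j10 → |·| ≈ 10.05, ∠ ≈ 84.29°
pole (1 + j80·0.05) = 1 + j4 → |·| ≈ 4.1231, ∠ ≈ 75.96°
|T| = 6250 · 1.0127 · 1.0008 / (10.05 · 4.1231) ≈ 152.87
Gain = 20 log₁₀(152.87) ≈ 43.69 dB
∠T = (9.09° + 2.29°) − (84.29° + 75.96°) = -148.87°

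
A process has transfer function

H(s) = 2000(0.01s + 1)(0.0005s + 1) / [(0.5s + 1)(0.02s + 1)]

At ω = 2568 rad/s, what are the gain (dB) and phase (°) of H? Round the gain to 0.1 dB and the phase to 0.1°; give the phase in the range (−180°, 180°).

At ω = 2568 rad/s:
zero (1 + j2568·0.01) = 1 + j25.68 → |·| ≈ 25.699, ∠ ≈ 87.77°
zero (1 + j2568·0.0005) = 1 + j1.284 → |·| ≈ 1.6275, ∠ ≈ 52.09°
pole (1 + j2568·0.5) = 1 + j1284 → |·| ≈ 1284, ∠ ≈ 89.96°
pole (1 + j2568·0.02) = 1 + j51.36 → |·| ≈ 51.37, ∠ ≈ 88.88°
|H| = 2000 · 25.699 · 1.6275 / (1284 · 51.37) ≈ 1.2682
Gain = 20 log₁₀(1.2682) ≈ 2.06 dB
∠H = (87.77° + 52.09°) − (89.96° + 88.88°) = -38.98°

2.1 dB, -39.0°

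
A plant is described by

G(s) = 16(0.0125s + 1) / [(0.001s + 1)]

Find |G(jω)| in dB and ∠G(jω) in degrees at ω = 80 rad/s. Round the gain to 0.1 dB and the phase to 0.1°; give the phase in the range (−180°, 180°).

27.1 dB, 40.4°

At ω = 80 rad/s:
zero (1 + j80·0.0125) = 1 + j1 → |·| ≈ 1.4142, ∠ ≈ 45.00°
pole (1 + j80·0.001) = 1 + j0.08 → |·| ≈ 1.0032, ∠ ≈ 4.57°
|G| = 16 · 1.4142 / (1.0032) ≈ 22.555
Gain = 20 log₁₀(22.555) ≈ 27.06 dB
∠G = (45.00°) − (4.57°) = 40.43°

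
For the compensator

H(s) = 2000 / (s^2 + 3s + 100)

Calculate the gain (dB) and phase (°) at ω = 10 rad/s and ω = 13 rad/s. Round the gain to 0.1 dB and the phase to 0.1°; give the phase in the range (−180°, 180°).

ω = 10: 36.5 dB, -90.0°; ω = 13: 28.0 dB, -150.5°

At s = jω = j10:
quadratic: (j10)² + 3·j10 + 100 = 0 + j30 → |·| ≈ 30, ∠ ≈ 90.00°
|H| = 2000 / 30 ≈ 66.667
Gain = 20 log₁₀(66.667) ≈ 36.48 dB
∠H = 0.00° − 90.00° = -90.00°

At s = jω = j13:
quadratic: (j13)² + 3·j13 + 100 = -69 + j39 → |·| ≈ 79.259, ∠ ≈ 150.52°
|H| = 2000 / 79.259 ≈ 25.234
Gain = 20 log₁₀(25.234) ≈ 28.04 dB
∠H = 0.00° − 150.52° = -150.52°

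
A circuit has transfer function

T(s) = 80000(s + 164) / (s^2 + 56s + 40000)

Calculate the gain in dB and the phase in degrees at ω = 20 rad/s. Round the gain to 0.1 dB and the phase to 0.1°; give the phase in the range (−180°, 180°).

50.5 dB, 5.3°

At s = jω = j20:
zero (s+164): 164 + j20 → |·| = √(164²+20²) = √27296 ≈ 165.22, ∠ = arctan(20/164) ≈ 6.95°
quadratic: (j20)² + 56·j20 + 40000 = 39600 + j1120 → |·| ≈ 39616, ∠ ≈ 1.62°
|T| = 80000 · 165.22 / 39616 ≈ 333.64
Gain = 20 log₁₀(333.64) ≈ 50.47 dB
∠T = 6.95° − 1.62° = 5.33°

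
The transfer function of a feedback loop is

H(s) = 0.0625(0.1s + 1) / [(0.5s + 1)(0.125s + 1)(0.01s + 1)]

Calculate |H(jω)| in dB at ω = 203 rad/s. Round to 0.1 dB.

-73.2 dB

At ω = 203 rad/s:
zero (1 + j203·0.1) = 1 + j20.3 → |·| ≈ 20.325, ∠ ≈ 87.18°
pole (1 + j203·0.5) = 1 + j101.5 → |·| ≈ 101.5, ∠ ≈ 89.44°
pole (1 + j203·0.125) = 1 + j25.375 → |·| ≈ 25.395, ∠ ≈ 87.74°
pole (1 + j203·0.01) = 1 + j2.03 → |·| ≈ 2.2629, ∠ ≈ 63.77°
|H| = 0.0625 · 20.325 / (101.5 · 25.395 · 2.2629) ≈ 0.00021779
Gain = 20 log₁₀(0.00021779) ≈ -73.24 dB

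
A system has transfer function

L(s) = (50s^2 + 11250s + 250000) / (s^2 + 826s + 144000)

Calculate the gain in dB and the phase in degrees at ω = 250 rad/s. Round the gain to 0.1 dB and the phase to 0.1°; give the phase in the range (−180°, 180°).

Substitute s = j250:
Numerator: 50(j250)^2 + 11250(j250) + 250000 = -2875000 + j2812500
Denominator: (j250)^2 + 826(j250) + 144000 = 81500 + j206500
|N| = √(2875000² + 2812500²) ≈ 4.0219e+06, ∠N ≈ 135.63°
|D| = √(81500² + 206500²) ≈ 2.22e+05, ∠D ≈ 68.46°
|L| = 4.0219e+06 / 2.22e+05 ≈ 18.117
Gain = 20 log₁₀(18.117) ≈ 25.16 dB
∠L = 135.63° − 68.46° = 67.17°

25.2 dB, 67.2°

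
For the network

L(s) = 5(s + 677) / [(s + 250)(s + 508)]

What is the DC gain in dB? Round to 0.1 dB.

L(0) = 5·677 / (250·508) ≈ 0.026654
20 log₁₀(0.026654) ≈ -31.48 dB

-31.5 dB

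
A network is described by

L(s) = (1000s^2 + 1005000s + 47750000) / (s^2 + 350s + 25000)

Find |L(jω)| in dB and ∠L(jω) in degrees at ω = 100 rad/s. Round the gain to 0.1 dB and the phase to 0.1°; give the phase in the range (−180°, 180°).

69.0 dB, 2.6°

Substitute s = j100:
Numerator: 1000(j100)^2 + 1005000(j100) + 47750000 = 37750000 + j100500000
Denominator: (j100)^2 + 350(j100) + 25000 = 15000 + j35000
|N| = √(37750000² + 100500000²) ≈ 1.0736e+08, ∠N ≈ 69.41°
|D| = √(15000² + 35000²) ≈ 38079, ∠D ≈ 66.80°
|L| = 1.0736e+08 / 38079 ≈ 2819.4
Gain = 20 log₁₀(2819.4) ≈ 69.00 dB
∠L = 69.41° − 66.80° = 2.61°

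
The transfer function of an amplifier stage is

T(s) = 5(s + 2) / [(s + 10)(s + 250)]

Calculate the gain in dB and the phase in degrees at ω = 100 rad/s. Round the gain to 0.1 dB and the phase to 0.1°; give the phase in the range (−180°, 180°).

-34.7 dB, -17.2°

At s = jω = j100:
zero (s+2): 2 + j100 → |·| = √(2²+100²) = √10004 ≈ 100.02, ∠ = arctan(100/2) ≈ 88.85°
pole (s+10): 10 + j100 → |·| = √(10²+100²) = √10100 ≈ 100.5, ∠ = arctan(100/10) ≈ 84.29°
pole (s+250): 250 + j100 → |·| = √(250²+100²) = √72500 ≈ 269.26, ∠ = arctan(100/250) ≈ 21.80°
|T| = 5 · 100.02 / 27061 ≈ 0.01848
Gain = 20 log₁₀(0.01848) ≈ -34.67 dB
∠T = 88.85° − 106.09° = -17.24°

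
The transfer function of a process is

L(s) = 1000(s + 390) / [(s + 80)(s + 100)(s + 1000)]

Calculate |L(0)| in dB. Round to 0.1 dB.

-26.2 dB

L(0) = 1000·390 / (80·100·1000) = 0.04875
20 log₁₀(0.04875) ≈ -26.24 dB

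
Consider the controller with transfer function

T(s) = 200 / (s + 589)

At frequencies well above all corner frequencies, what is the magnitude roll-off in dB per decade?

-20 dB/decade

Each pole contributes −20 dB/decade at high frequency; each zero contributes +20 dB/decade.
Net: 0 zero(s) − 1 pole(s) → -20 dB/decade.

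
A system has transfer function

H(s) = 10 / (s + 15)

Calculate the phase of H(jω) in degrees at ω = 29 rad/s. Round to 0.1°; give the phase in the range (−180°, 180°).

-62.7°

At s = jω = j29:
pole (s+15): 15 + j29 → |·| = √(15²+29²) = √1066 ≈ 32.65, ∠ = arctan(29/15) ≈ 62.65°
∠H = 0.00° − 62.65° = -62.65°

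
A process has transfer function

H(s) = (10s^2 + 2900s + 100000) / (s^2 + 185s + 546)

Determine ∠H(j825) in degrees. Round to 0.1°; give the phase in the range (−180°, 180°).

Substitute s = j825:
Numerator: 10(j825)^2 + 2900(j825) + 100000 = -6706250 + j2392500
Denominator: (j825)^2 + 185(j825) + 546 = -680079 + j152625
|N| = √(6706250² + 2392500²) ≈ 7.1202e+06, ∠N ≈ 160.37°
|D| = √(680079² + 152625²) ≈ 6.9699e+05, ∠D ≈ 167.35°
∠H = 160.37° − 167.35° = -6.98°

-7.0°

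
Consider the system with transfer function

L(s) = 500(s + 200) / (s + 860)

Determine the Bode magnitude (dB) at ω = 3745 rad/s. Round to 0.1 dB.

53.8 dB

At s = jω = j3745:
zero (s+200): 200 + j3745 → |·| = √(200²+3745²) = √14065025 ≈ 3750.3, ∠ = arctan(3745/200) ≈ 86.94°
pole (s+860): 860 + j3745 → |·| = √(860²+3745²) = √14764625 ≈ 3842.5, ∠ = arctan(3745/860) ≈ 77.07°
|L| = 500 · 3750.3 / 3842.5 ≈ 488
Gain = 20 log₁₀(488) ≈ 53.77 dB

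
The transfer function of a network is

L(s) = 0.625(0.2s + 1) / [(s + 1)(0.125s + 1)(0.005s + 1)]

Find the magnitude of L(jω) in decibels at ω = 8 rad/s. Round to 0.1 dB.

At ω = 8 rad/s:
zero (1 + j8·0.2) = 1 + j1.6 → |·| ≈ 1.8868, ∠ ≈ 57.99°
pole (1 + j8·1) = 1 + j8 → |·| ≈ 8.0623, ∠ ≈ 82.87°
pole (1 + j8·0.125) = 1 + j1 → |·| ≈ 1.4142, ∠ ≈ 45.00°
pole (1 + j8·0.005) = 1 + j0.04 → |·| ≈ 1.0008, ∠ ≈ 2.29°
|L| = 0.625 · 1.8868 / (8.0623 · 1.4142 · 1.0008) ≈ 0.10334
Gain = 20 log₁₀(0.10334) ≈ -19.71 dB

-19.7 dB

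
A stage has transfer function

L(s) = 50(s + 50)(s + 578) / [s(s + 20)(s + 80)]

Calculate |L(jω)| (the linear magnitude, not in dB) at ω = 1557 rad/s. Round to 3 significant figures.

0.0342

At s = jω = j1557:
zero (s+50): 50 + j1557 → |·| = √(50²+1557²) = √2426749 ≈ 1557.8, ∠ = arctan(1557/50) ≈ 88.16°
zero (s+578): 578 + j1557 → |·| = √(578²+1557²) = √2758333 ≈ 1660.8, ∠ = arctan(1557/578) ≈ 69.63°
pole (s+20): 20 + j1557 → |·| = √(20²+1557²) = √2424649 ≈ 1557.1, ∠ = arctan(1557/20) ≈ 89.26°
pole (s+80): 80 + j1557 → |·| = √(80²+1557²) = √2430649 ≈ 1559.1, ∠ = arctan(1557/80) ≈ 87.06°
pole at origin: |s| = 1557, ∠ = 90.00° (in denominator)
|L| = 50 · 2.5872e+06 / 3.7799e+09 ≈ 0.034223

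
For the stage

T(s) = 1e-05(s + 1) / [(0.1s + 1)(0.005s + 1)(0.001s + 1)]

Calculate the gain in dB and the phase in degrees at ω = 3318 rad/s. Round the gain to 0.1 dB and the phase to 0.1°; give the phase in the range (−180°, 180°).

At ω = 3318 rad/s:
zero (1 + j3318·1) = 1 + j3318 → |·| ≈ 3318, ∠ ≈ 89.98°
pole (1 + j3318·0.1) = 1 + j331.8 → |·| ≈ 331.8, ∠ ≈ 89.83°
pole (1 + j3318·0.005) = 1 + j16.59 → |·| ≈ 16.62, ∠ ≈ 86.55°
pole (1 + j3318·0.001) = 1 + j3.318 → |·| ≈ 3.4654, ∠ ≈ 73.23°
|T| = 1e-05 · 3318 / (331.8 · 16.62 · 3.4654) ≈ 1.7363e-06
Gain = 20 log₁₀(1.7363e-06) ≈ -115.21 dB
∠T = (89.98°) − (89.83° + 86.55° + 73.23°) = -159.63°

-115.2 dB, -159.6°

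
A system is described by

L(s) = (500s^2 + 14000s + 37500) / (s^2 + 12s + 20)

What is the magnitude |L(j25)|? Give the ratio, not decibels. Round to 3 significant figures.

659

Substitute s = j25:
Numerator: 500(j25)^2 + 14000(j25) + 37500 = -275000 + j350000
Denominator: (j25)^2 + 12(j25) + 20 = -605 + j300
|N| = √(275000² + 350000²) ≈ 4.4511e+05, ∠N ≈ 128.16°
|D| = √(605² + 300²) ≈ 675.3, ∠D ≈ 153.62°
|L| = 4.4511e+05 / 675.3 ≈ 659.13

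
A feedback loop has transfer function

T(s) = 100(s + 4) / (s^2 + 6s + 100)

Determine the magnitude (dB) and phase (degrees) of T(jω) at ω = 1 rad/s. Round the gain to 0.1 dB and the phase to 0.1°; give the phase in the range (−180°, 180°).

At s = jω = j1:
zero (s+4): 4 + j1 → |·| = √(4²+1²) = √17 ≈ 4.1231, ∠ = arctan(1/4) ≈ 14.04°
quadratic: (j1)² + 6·j1 + 100 = 99 + j6 → |·| ≈ 99.182, ∠ ≈ 3.47°
|T| = 100 · 4.1231 / 99.182 ≈ 4.1571
Gain = 20 log₁₀(4.1571) ≈ 12.38 dB
∠T = 14.04° − 3.47° = 10.57°

12.4 dB, 10.6°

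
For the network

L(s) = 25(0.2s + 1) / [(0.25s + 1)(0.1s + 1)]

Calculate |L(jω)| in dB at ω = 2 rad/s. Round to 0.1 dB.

At ω = 2 rad/s:
zero (1 + j2·0.2) = 1 + j0.4 → |·| ≈ 1.077, ∠ ≈ 21.80°
pole (1 + j2·0.25) = 1 + j0.5 → |·| ≈ 1.118, ∠ ≈ 26.57°
pole (1 + j2·0.1) = 1 + j0.2 → |·| ≈ 1.0198, ∠ ≈ 11.31°
|L| = 25 · 1.077 / (1.118 · 1.0198) ≈ 23.616
Gain = 20 log₁₀(23.616) ≈ 27.46 dB

27.5 dB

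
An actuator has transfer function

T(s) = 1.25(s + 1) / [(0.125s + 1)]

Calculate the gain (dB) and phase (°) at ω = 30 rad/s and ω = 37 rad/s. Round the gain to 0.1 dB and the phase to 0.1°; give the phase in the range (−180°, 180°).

At ω = 30 rad/s:
zero (1 + j30·1) = 1 + j30 → |·| ≈ 30.017, ∠ ≈ 88.09°
pole (1 + j30·0.125) = 1 + j3.75 → |·| ≈ 3.881, ∠ ≈ 75.07°
|T| = 1.25 · 30.017 / (3.881) ≈ 9.6679
Gain = 20 log₁₀(9.6679) ≈ 19.71 dB
∠T = (88.09°) − (75.07°) = 13.02°

At ω = 37 rad/s:
zero (1 + j37·1) = 1 + j37 → |·| ≈ 37.014, ∠ ≈ 88.45°
pole (1 + j37·0.125) = 1 + j4.625 → |·| ≈ 4.7319, ∠ ≈ 77.80°
|T| = 1.25 · 37.014 / (4.7319) ≈ 9.7778
Gain = 20 log₁₀(9.7778) ≈ 19.80 dB
∠T = (88.45°) − (77.80°) = 10.65°

ω = 30: 19.7 dB, 13.0°; ω = 37: 19.8 dB, 10.7°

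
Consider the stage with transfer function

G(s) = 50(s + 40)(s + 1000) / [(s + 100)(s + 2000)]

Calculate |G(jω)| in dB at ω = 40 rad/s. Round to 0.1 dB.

At s = jω = j40:
zero (s+40): 40 + j40 → |·| = √(40²+40²) = √3200 ≈ 56.569, ∠ = arctan(40/40) ≈ 45.00°
zero (s+1000): 1000 + j40 → |·| = √(1000²+40²) = √1001600 ≈ 1000.8, ∠ = arctan(40/1000) ≈ 2.29°
pole (s+100): 100 + j40 → |·| = √(100²+40²) = √11600 ≈ 107.7, ∠ = arctan(40/100) ≈ 21.80°
pole (s+2000): 2000 + j40 → |·| = √(2000²+40²) = √4001600 ≈ 2000.4, ∠ = arctan(40/2000) ≈ 1.15°
|G| = 50 · 56614 / 2.1544e+05 ≈ 13.139
Gain = 20 log₁₀(13.139) ≈ 22.37 dB

22.4 dB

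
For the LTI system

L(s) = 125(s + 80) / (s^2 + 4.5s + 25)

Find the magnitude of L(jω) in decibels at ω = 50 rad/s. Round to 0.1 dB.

13.5 dB

At s = jω = j50:
zero (s+80): 80 + j50 → |·| = √(80²+50²) = √8900 ≈ 94.34, ∠ = arctan(50/80) ≈ 32.01°
quadratic: (j50)² + 4.5·j50 + 25 = -2475 + j225 → |·| ≈ 2485.2, ∠ ≈ 174.81°
|L| = 125 · 94.34 / 2485.2 ≈ 4.7451
Gain = 20 log₁₀(4.7451) ≈ 13.52 dB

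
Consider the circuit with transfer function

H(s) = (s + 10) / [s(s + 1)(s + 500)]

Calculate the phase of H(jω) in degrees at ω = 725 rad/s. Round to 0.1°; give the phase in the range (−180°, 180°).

At s = jω = j725:
zero (s+10): 10 + j725 → |·| = √(10²+725²) = √525725 ≈ 725.07, ∠ = arctan(725/10) ≈ 89.21°
pole (s+1): 1 + j725 → |·| = √(1²+725²) = √525626 ≈ 725, ∠ = arctan(725/1) ≈ 89.92°
pole (s+500): 500 + j725 → |·| = √(500²+725²) = √775625 ≈ 880.7, ∠ = arctan(725/500) ≈ 55.41°
pole at origin: |s| = 725, ∠ = 90.00° (in denominator)
∠H = 89.21° − 235.33° = -146.12°

-146.1°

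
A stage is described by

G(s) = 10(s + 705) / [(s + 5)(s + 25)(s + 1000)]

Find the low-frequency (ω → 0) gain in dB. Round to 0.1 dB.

-25.0 dB

G(0) = 10·705 / (5·25·1000) = 0.0564
20 log₁₀(0.0564) ≈ -24.97 dB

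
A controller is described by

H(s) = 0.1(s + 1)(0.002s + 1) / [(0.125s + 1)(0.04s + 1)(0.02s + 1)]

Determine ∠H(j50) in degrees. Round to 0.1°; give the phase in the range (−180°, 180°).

At ω = 50 rad/s:
zero (1 + j50·1) = 1 + j50 → |·| ≈ 50.01, ∠ ≈ 88.85°
zero (1 + j50·0.002) = 1 + j0.1 → |·| ≈ 1.005, ∠ ≈ 5.71°
pole (1 + j50·0.125) = 1 + j6.25 → |·| ≈ 6.3295, ∠ ≈ 80.91°
pole (1 + j50·0.04) = 1 + j2 → |·| ≈ 2.2361, ∠ ≈ 63.43°
pole (1 + j50·0.02) = 1 + j1 → |·| ≈ 1.4142, ∠ ≈ 45.00°
∠H = (88.85° + 5.71°) − (80.91° + 63.43° + 45.00°) = -94.78°

-94.8°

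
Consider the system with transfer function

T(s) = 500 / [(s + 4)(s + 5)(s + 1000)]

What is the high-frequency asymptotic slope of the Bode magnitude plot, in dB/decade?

-60 dB/decade

Each pole contributes −20 dB/decade at high frequency; each zero contributes +20 dB/decade.
Net: 0 zero(s) − 3 pole(s) → -60 dB/decade.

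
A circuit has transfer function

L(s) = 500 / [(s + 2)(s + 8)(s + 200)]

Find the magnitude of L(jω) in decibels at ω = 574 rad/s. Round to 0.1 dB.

At s = jω = j574:
pole (s+2): 2 + j574 → |·| = √(2²+574²) = √329480 ≈ 574, ∠ = arctan(574/2) ≈ 89.80°
pole (s+8): 8 + j574 → |·| = √(8²+574²) = √329540 ≈ 574.06, ∠ = arctan(574/8) ≈ 89.20°
pole (s+200): 200 + j574 → |·| = √(200²+574²) = √369476 ≈ 607.85, ∠ = arctan(574/200) ≈ 70.79°
|L| = 500 / 2.0029e+08 ≈ 2.4964e-06
Gain = 20 log₁₀(2.4964e-06) ≈ -112.05 dB

-112.1 dB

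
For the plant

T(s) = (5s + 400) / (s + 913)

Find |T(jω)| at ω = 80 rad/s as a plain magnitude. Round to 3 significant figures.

Substitute s = j80:
Numerator: 5(j80) + 400 = 400 + j400
Denominator: (j80) + 913 = 913 + j80
|N| = √(400² + 400²) ≈ 565.69, ∠N ≈ 45.00°
|D| = √(913² + 80²) ≈ 916.5, ∠D ≈ 5.01°
|T| = 565.69 / 916.5 ≈ 0.61723

0.617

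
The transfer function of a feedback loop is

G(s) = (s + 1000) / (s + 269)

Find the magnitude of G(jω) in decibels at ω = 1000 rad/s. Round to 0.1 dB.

2.7 dB

Substitute s = j1000:
Numerator: (j1000) + 1000 = 1000 + j1000
Denominator: (j1000) + 269 = 269 + j1000
|N| = √(1000² + 1000²) ≈ 1414.2, ∠N ≈ 45.00°
|D| = √(269² + 1000²) ≈ 1035.5, ∠D ≈ 74.94°
|G| = 1414.2 / 1035.5 ≈ 1.3657
Gain = 20 log₁₀(1.3657) ≈ 2.71 dB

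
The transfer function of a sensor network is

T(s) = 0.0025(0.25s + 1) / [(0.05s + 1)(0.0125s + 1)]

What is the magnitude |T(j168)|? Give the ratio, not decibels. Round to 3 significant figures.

0.00534

At ω = 168 rad/s:
zero (1 + j168·0.25) = 1 + j42 → |·| ≈ 42.012, ∠ ≈ 88.64°
pole (1 + j168·0.05) = 1 + j8.4 → |·| ≈ 8.4593, ∠ ≈ 83.21°
pole (1 + j168·0.0125) = 1 + j2.1 → |·| ≈ 2.3259, ∠ ≈ 64.54°
|T| = 0.0025 · 42.012 / (8.4593 · 2.3259) ≈ 0.0053381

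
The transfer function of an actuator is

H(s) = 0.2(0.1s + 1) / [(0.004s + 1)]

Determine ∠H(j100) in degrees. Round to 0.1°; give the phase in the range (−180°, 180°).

At ω = 100 rad/s:
zero (1 + j100·0.1) = 1 + j10 → |·| ≈ 10.05, ∠ ≈ 84.29°
pole (1 + j100·0.004) = 1 + j0.4 → |·| ≈ 1.077, ∠ ≈ 21.80°
∠H = (84.29°) − (21.80°) = 62.49°

62.5°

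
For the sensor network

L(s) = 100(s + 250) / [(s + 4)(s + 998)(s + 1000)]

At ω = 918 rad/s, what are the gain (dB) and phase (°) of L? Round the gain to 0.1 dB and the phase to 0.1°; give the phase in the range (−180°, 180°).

At s = jω = j918:
zero (s+250): 250 + j918 → |·| = √(250²+918²) = √905224 ≈ 951.43, ∠ = arctan(918/250) ≈ 74.77°
pole (s+4): 4 + j918 → |·| = √(4²+918²) = √842740 ≈ 918.01, ∠ = arctan(918/4) ≈ 89.75°
pole (s+998): 998 + j918 → |·| = √(998²+918²) = √1838728 ≈ 1356, ∠ = arctan(918/998) ≈ 42.61°
pole (s+1000): 1000 + j918 → |·| = √(1000²+918²) = √1842724 ≈ 1357.5, ∠ = arctan(918/1000) ≈ 42.55°
|L| = 100 · 951.43 / 1.6898e+09 ≈ 5.6304e-05
Gain = 20 log₁₀(5.6304e-05) ≈ -84.99 dB
∠L = 74.77° − 174.91° = -100.14°

-85.0 dB, -100.1°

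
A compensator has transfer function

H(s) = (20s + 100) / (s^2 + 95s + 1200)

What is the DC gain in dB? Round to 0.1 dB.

H(0) = 100 / 1200 ≈ 0.083333
20 log₁₀(0.083333) ≈ -21.58 dB

-21.6 dB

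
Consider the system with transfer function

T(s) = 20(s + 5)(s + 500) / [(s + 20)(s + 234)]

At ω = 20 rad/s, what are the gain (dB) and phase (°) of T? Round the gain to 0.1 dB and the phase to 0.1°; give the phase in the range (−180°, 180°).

At s = jω = j20:
zero (s+5): 5 + j20 → |·| = √(5²+20²) = √425 ≈ 20.616, ∠ = arctan(20/5) ≈ 75.96°
zero (s+500): 500 + j20 → |·| = √(500²+20²) = √250400 ≈ 500.4, ∠ = arctan(20/500) ≈ 2.29°
pole (s+20): 20 + j20 → |·| = √(20²+20²) = √800 ≈ 28.284, ∠ = arctan(20/20) ≈ 45.00°
pole (s+234): 234 + j20 → |·| = √(234²+20²) = √55156 ≈ 234.85, ∠ = arctan(20/234) ≈ 4.89°
|T| = 20 · 10316 / 6642.5 ≈ 31.061
Gain = 20 log₁₀(31.061) ≈ 29.84 dB
∠T = 78.25° − 49.89° = 28.36°

29.8 dB, 28.4°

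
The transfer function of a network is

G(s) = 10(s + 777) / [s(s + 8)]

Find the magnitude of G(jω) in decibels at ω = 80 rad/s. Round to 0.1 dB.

1.7 dB

At s = jω = j80:
zero (s+777): 777 + j80 → |·| = √(777²+80²) = √610129 ≈ 781.11, ∠ = arctan(80/777) ≈ 5.88°
pole (s+8): 8 + j80 → |·| = √(8²+80²) = √6464 ≈ 80.399, ∠ = arctan(80/8) ≈ 84.29°
pole at origin: |s| = 80, ∠ = 90.00° (in denominator)
|G| = 10 · 781.11 / 6431.9 ≈ 1.2144
Gain = 20 log₁₀(1.2144) ≈ 1.69 dB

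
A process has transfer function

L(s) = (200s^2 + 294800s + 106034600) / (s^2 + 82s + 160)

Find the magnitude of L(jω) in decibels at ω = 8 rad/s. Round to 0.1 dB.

Substitute s = j8:
Numerator: 200(j8)^2 + 294800(j8) + 106034600 = 106021800 + j2358400
Denominator: (j8)^2 + 82(j8) + 160 = 96 + j656
|N| = √(106021800² + 2358400²) ≈ 1.0605e+08, ∠N ≈ 1.27°
|D| = √(96² + 656²) ≈ 662.99, ∠D ≈ 81.67°
|L| = 1.0605e+08 / 662.99 ≈ 1.5996e+05
Gain = 20 log₁₀(1.5996e+05) ≈ 104.08 dB

104.1 dB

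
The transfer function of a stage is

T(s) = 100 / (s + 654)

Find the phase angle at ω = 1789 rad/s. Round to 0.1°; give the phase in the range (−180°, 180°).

-69.9°

At s = jω = j1789:
pole (s+654): 654 + j1789 → |·| = √(654²+1789²) = √3628237 ≈ 1904.8, ∠ = arctan(1789/654) ≈ 69.92°
∠T = 0.00° − 69.92° = -69.92°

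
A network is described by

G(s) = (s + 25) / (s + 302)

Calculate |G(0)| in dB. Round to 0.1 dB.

G(0) = 1·25 / (302) ≈ 0.082781
20 log₁₀(0.082781) ≈ -21.64 dB

-21.6 dB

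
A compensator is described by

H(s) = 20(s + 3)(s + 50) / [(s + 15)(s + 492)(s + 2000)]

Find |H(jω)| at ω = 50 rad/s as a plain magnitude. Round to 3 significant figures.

At s = jω = j50:
zero (s+3): 3 + j50 → |·| = √(3²+50²) = √2509 ≈ 50.09, ∠ = arctan(50/3) ≈ 86.57°
zero (s+50): 50 + j50 → |·| = √(50²+50²) = √5000 ≈ 70.711, ∠ = arctan(50/50) ≈ 45.00°
pole (s+15): 15 + j50 → |·| = √(15²+50²) = √2725 ≈ 52.202, ∠ = arctan(50/15) ≈ 73.30°
pole (s+492): 492 + j50 → |·| = √(492²+50²) = √244564 ≈ 494.53, ∠ = arctan(50/492) ≈ 5.80°
pole (s+2000): 2000 + j50 → |·| = √(2000²+50²) = √4002500 ≈ 2000.6, ∠ = arctan(50/2000) ≈ 1.43°
|H| = 20 · 3541.9 / 5.1646e+07 ≈ 0.0013716

0.00137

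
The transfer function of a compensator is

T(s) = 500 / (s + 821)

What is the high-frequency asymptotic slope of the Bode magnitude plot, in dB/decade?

-20 dB/decade

Each pole contributes −20 dB/decade at high frequency; each zero contributes +20 dB/decade.
Net: 0 zero(s) − 1 pole(s) → -20 dB/decade.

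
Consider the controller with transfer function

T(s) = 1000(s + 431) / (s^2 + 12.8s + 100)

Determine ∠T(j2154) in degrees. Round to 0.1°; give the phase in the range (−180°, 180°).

-101.0°

At s = jω = j2154:
zero (s+431): 431 + j2154 → |·| = √(431²+2154²) = √4825477 ≈ 2196.7, ∠ = arctan(2154/431) ≈ 78.68°
quadratic: (j2154)² + 12.8·j2154 + 100 = -4639616 + j27571.2 → |·| ≈ 4.6397e+06, ∠ ≈ 179.66°
∠T = 78.68° − 179.66° = -100.98°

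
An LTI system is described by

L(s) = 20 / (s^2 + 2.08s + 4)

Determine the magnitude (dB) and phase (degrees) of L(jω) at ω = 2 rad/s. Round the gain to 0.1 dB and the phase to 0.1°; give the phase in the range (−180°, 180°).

At s = jω = j2:
quadratic: (j2)² + 2.08·j2 + 4 = 0 + j4.16 → |·| ≈ 4.16, ∠ ≈ 90.00°
|L| = 20 / 4.16 ≈ 4.8077
Gain = 20 log₁₀(4.8077) ≈ 13.64 dB
∠L = 0.00° − 90.00° = -90.00°

13.6 dB, -90.0°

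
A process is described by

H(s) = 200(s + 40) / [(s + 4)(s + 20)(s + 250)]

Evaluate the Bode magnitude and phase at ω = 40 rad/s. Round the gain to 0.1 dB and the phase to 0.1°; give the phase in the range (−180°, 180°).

-32.1 dB, -111.8°

At s = jω = j40:
zero (s+40): 40 + j40 → |·| = √(40²+40²) = √3200 ≈ 56.569, ∠ = arctan(40/40) ≈ 45.00°
pole (s+4): 4 + j40 → |·| = √(4²+40²) = √1616 ≈ 40.2, ∠ = arctan(40/4) ≈ 84.29°
pole (s+20): 20 + j40 → |·| = √(20²+40²) = √2000 ≈ 44.721, ∠ = arctan(40/20) ≈ 63.43°
pole (s+250): 250 + j40 → |·| = √(250²+40²) = √64100 ≈ 253.18, ∠ = arctan(40/250) ≈ 9.09°
|H| = 200 · 56.569 / 4.5516e+05 ≈ 0.024857
Gain = 20 log₁₀(0.024857) ≈ -32.09 dB
∠H = 45.00° − 156.81° = -111.81°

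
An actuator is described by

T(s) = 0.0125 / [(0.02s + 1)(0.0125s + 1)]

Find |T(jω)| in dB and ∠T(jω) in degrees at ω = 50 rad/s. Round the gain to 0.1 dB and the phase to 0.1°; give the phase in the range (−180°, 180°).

At ω = 50 rad/s:
pole (1 + j50·0.02) = 1 + j1 → |·| ≈ 1.4142, ∠ ≈ 45.00°
pole (1 + j50·0.0125) = 1 + j0.625 → |·| ≈ 1.1792, ∠ ≈ 32.01°
|T| = 0.0125 · 1 / (1.4142 · 1.1792) ≈ 0.0074957
Gain = 20 log₁₀(0.0074957) ≈ -42.50 dB
∠T = (0°) − (45.00° + 32.01°) = -77.01°

-42.5 dB, -77.0°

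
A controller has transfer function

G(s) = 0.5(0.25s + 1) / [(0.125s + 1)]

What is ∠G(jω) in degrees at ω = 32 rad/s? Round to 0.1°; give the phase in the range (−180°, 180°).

6.9°

At ω = 32 rad/s:
zero (1 + j32·0.25) = 1 + j8 → |·| ≈ 8.0623, ∠ ≈ 82.87°
pole (1 + j32·0.125) = 1 + j4 → |·| ≈ 4.1231, ∠ ≈ 75.96°
∠G = (82.87°) − (75.96°) = 6.91°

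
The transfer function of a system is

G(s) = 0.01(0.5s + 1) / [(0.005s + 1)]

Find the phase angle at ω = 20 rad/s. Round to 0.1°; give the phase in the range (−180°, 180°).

78.6°

At ω = 20 rad/s:
zero (1 + j20·0.5) = 1 + j10 → |·| ≈ 10.05, ∠ ≈ 84.29°
pole (1 + j20·0.005) = 1 + j0.1 → |·| ≈ 1.005, ∠ ≈ 5.71°
∠G = (84.29°) − (5.71°) = 78.58°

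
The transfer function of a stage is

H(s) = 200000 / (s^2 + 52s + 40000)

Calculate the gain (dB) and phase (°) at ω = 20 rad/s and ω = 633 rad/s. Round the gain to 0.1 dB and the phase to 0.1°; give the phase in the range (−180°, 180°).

At s = jω = j20:
quadratic: (j20)² + 52·j20 + 40000 = 39600 + j1040 → |·| ≈ 39614, ∠ ≈ 1.50°
|H| = 200000 / 39614 ≈ 5.0487
Gain = 20 log₁₀(5.0487) ≈ 14.06 dB
∠H = 0.00° − 1.50° = -1.50°

At s = jω = j633:
quadratic: (j633)² + 52·j633 + 40000 = -360689 + j32916 → |·| ≈ 3.6219e+05, ∠ ≈ 174.79°
|H| = 200000 / 3.6219e+05 ≈ 0.5522
Gain = 20 log₁₀(0.5522) ≈ -5.16 dB
∠H = 0.00° − 174.79° = -174.79°

ω = 20: 14.1 dB, -1.5°; ω = 633: -5.2 dB, -174.8°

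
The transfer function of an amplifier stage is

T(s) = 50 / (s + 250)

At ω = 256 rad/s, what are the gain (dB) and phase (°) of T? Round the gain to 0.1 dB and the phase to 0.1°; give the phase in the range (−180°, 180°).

-17.1 dB, -45.7°

At s = jω = j256:
pole (s+250): 250 + j256 → |·| = √(250²+256²) = √128036 ≈ 357.82, ∠ = arctan(256/250) ≈ 45.68°
|T| = 50 / 357.82 ≈ 0.13974
Gain = 20 log₁₀(0.13974) ≈ -17.09 dB
∠T = 0.00° − 45.68° = -45.68°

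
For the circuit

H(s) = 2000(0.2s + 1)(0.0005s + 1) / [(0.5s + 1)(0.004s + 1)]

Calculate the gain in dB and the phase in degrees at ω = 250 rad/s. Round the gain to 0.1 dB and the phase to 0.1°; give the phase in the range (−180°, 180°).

55.1 dB, -38.6°

At ω = 250 rad/s:
zero (1 + j250·0.2) = 1 + j50 → |·| ≈ 50.01, ∠ ≈ 88.85°
zero (1 + j250·0.0005) = 1 + j0.125 → |·| ≈ 1.0078, ∠ ≈ 7.13°
pole (1 + j250·0.5) = 1 + j125 → |·| ≈ 125, ∠ ≈ 89.54°
pole (1 + j250·0.004) = 1 + j1 → |·| ≈ 1.4142, ∠ ≈ 45.00°
|H| = 2000 · 50.01 · 1.0078 / (125 · 1.4142) ≈ 570.22
Gain = 20 log₁₀(570.22) ≈ 55.12 dB
∠H = (88.85° + 7.13°) − (89.54° + 45.00°) = -38.56°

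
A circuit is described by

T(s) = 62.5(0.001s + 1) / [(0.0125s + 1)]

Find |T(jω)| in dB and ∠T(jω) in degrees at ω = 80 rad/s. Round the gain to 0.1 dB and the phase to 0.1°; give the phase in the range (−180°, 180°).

32.9 dB, -40.4°

At ω = 80 rad/s:
zero (1 + j80·0.001) = 1 + j0.08 → |·| ≈ 1.0032, ∠ ≈ 4.57°
pole (1 + j80·0.0125) = 1 + j1 → |·| ≈ 1.4142, ∠ ≈ 45.00°
|T| = 62.5 · 1.0032 / (1.4142) ≈ 44.336
Gain = 20 log₁₀(44.336) ≈ 32.94 dB
∠T = (4.57°) − (45.00°) = -40.43°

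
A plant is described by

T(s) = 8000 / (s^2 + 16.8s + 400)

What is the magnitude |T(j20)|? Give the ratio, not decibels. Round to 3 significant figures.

23.8

At s = jω = j20:
quadratic: (j20)² + 16.8·j20 + 400 = 0 + j336 → |·| ≈ 336, ∠ ≈ 90.00°
|T| = 8000 / 336 ≈ 23.81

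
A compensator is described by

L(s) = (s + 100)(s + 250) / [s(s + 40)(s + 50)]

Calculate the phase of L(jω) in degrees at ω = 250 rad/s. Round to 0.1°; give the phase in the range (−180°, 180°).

-136.4°

At s = jω = j250:
zero (s+100): 100 + j250 → |·| = √(100²+250²) = √72500 ≈ 269.26, ∠ = arctan(250/100) ≈ 68.20°
zero (s+250): 250 + j250 → |·| = √(250²+250²) = √125000 ≈ 353.55, ∠ = arctan(250/250) ≈ 45.00°
pole (s+40): 40 + j250 → |·| = √(40²+250²) = √64100 ≈ 253.18, ∠ = arctan(250/40) ≈ 80.91°
pole (s+50): 50 + j250 → |·| = √(50²+250²) = √65000 ≈ 254.95, ∠ = arctan(250/50) ≈ 78.69°
pole at origin: |s| = 250, ∠ = 90.00° (in denominator)
∠L = 113.20° − 249.60° = -136.40°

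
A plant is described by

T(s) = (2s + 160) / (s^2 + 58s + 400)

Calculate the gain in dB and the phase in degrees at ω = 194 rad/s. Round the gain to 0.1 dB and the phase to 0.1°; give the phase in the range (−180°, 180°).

Substitute s = j194:
Numerator: 2(j194) + 160 = 160 + j388
Denominator: (j194)^2 + 58(j194) + 400 = -37236 + j11252
|N| = √(160² + 388²) ≈ 419.7, ∠N ≈ 67.59°
|D| = √(37236² + 11252²) ≈ 38899, ∠D ≈ 163.19°
|T| = 419.7 / 38899 ≈ 0.010789
Gain = 20 log₁₀(0.010789) ≈ -39.34 dB
∠T = 67.59° − 163.19° = -95.60°

-39.3 dB, -95.6°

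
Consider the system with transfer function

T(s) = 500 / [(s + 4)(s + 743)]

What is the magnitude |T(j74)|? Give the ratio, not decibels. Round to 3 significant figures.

0.00904

At s = jω = j74:
pole (s+4): 4 + j74 → |·| = √(4²+74²) = √5492 ≈ 74.108, ∠ = arctan(74/4) ≈ 86.91°
pole (s+743): 743 + j74 → |·| = √(743²+74²) = √557525 ≈ 746.68, ∠ = arctan(74/743) ≈ 5.69°
|T| = 500 / 55335 ≈ 0.0090359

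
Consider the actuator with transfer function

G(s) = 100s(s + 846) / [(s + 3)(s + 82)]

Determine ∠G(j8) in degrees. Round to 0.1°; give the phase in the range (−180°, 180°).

15.5°

At s = jω = j8:
zero (s+846): 846 + j8 → |·| = √(846²+8²) = √715780 ≈ 846.04, ∠ = arctan(8/846) ≈ 0.54°
zero at origin: s = j8 → |·| = 8, ∠ = 90.00°
pole (s+3): 3 + j8 → |·| = √(3²+8²) = √73 ≈ 8.544, ∠ = arctan(8/3) ≈ 69.44°
pole (s+82): 82 + j8 → |·| = √(82²+8²) = √6788 ≈ 82.389, ∠ = arctan(8/82) ≈ 5.57°
∠G = 90.54° − 75.01° = 15.53°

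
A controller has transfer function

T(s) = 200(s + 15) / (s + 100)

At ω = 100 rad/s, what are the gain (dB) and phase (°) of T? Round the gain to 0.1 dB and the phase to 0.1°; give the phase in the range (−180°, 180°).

43.1 dB, 36.5°

At s = jω = j100:
zero (s+15): 15 + j100 → |·| = √(15²+100²) = √10225 ≈ 101.12, ∠ = arctan(100/15) ≈ 81.47°
pole (s+100): 100 + j100 → |·| = √(100²+100²) = √20000 ≈ 141.42, ∠ = arctan(100/100) ≈ 45.00°
|T| = 200 · 101.12 / 141.42 ≈ 143.01
Gain = 20 log₁₀(143.01) ≈ 43.11 dB
∠T = 81.47° − 45.00° = 36.47°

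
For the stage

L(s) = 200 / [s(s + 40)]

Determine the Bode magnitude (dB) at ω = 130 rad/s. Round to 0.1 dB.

At s = jω = j130:
pole (s+40): 40 + j130 → |·| = √(40²+130²) = √18500 ≈ 136.01, ∠ = arctan(130/40) ≈ 72.90°
pole at origin: |s| = 130, ∠ = 90.00° (in denominator)
|L| = 200 / 17681 ≈ 0.011312
Gain = 20 log₁₀(0.011312) ≈ -38.93 dB

-38.9 dB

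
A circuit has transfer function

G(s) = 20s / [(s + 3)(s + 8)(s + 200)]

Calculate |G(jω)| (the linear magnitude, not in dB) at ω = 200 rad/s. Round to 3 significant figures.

0.000353

At s = jω = j200:
zero at origin: s = j200 → |·| = 200, ∠ = 90.00°
pole (s+3): 3 + j200 → |·| = √(3²+200²) = √40009 ≈ 200.02, ∠ = arctan(200/3) ≈ 89.14°
pole (s+8): 8 + j200 → |·| = √(8²+200²) = √40064 ≈ 200.16, ∠ = arctan(200/8) ≈ 87.71°
pole (s+200): 200 + j200 → |·| = √(200²+200²) = √80000 ≈ 282.84, ∠ = arctan(200/200) ≈ 45.00°
|G| = 20 · 200 / 1.1324e+07 ≈ 0.00035323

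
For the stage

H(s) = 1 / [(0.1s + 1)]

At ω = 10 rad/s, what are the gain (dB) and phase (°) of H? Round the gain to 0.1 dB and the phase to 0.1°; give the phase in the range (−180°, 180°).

At ω = 10 rad/s:
pole (1 + j10·0.1) = 1 + j1 → |·| ≈ 1.4142, ∠ ≈ 45.00°
|H| = 1 · 1 / (1.4142) ≈ 0.70711
Gain = 20 log₁₀(0.70711) ≈ -3.01 dB
∠H = (0°) − (45.00°) = -45.00°

-3.0 dB, -45.0°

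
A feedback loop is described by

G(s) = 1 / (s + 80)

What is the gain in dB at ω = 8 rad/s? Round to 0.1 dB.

Substitute s = j8:
Numerator: 1 = 1 + j0
Denominator: (j8) + 80 = 80 + j8
|N| = √(1² + 0²) ≈ 1, ∠N ≈ 0.00°
|D| = √(80² + 8²) ≈ 80.399, ∠D ≈ 5.71°
|G| = 1 / 80.399 ≈ 0.012438
Gain = 20 log₁₀(0.012438) ≈ -38.10 dB

-38.1 dB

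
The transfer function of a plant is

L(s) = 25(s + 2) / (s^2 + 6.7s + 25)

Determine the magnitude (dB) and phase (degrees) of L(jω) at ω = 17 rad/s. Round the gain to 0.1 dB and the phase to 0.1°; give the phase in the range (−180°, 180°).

3.5 dB, -73.4°

At s = jω = j17:
zero (s+2): 2 + j17 → |·| = √(2²+17²) = √293 ≈ 17.117, ∠ = arctan(17/2) ≈ 83.29°
quadratic: (j17)² + 6.7·j17 + 25 = -264 + j113.9 → |·| ≈ 287.52, ∠ ≈ 156.66°
|L| = 25 · 17.117 / 287.52 ≈ 1.4883
Gain = 20 log₁₀(1.4883) ≈ 3.45 dB
∠L = 83.29° − 156.66° = -73.37°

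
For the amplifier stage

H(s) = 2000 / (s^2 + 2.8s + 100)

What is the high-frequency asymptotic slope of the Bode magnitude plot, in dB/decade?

Each pole contributes −20 dB/decade at high frequency; each zero contributes +20 dB/decade.
Net: 0 zero(s) − 2 pole(s) → -40 dB/decade.

-40 dB/decade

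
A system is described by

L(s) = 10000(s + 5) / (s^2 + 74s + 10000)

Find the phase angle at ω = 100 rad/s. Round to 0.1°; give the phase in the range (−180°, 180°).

-2.9°

At s = jω = j100:
zero (s+5): 5 + j100 → |·| = √(5²+100²) = √10025 ≈ 100.12, ∠ = arctan(100/5) ≈ 87.14°
quadratic: (j100)² + 74·j100 + 10000 = 0 + j7400 → |·| ≈ 7400, ∠ ≈ 90.00°
∠L = 87.14° − 90.00° = -2.86°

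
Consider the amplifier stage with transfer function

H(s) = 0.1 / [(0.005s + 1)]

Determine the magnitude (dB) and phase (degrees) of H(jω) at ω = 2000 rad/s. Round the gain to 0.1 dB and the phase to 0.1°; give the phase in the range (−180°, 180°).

-40.0 dB, -84.3°

At ω = 2000 rad/s:
pole (1 + j2000·0.005) = 1 + j10 → |·| ≈ 10.05, ∠ ≈ 84.29°
|H| = 0.1 · 1 / (10.05) ≈ 0.0099502
Gain = 20 log₁₀(0.0099502) ≈ -40.04 dB
∠H = (0°) − (84.29°) = -84.29°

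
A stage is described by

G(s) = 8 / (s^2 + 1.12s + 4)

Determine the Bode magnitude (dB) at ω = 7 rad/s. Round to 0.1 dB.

At s = jω = j7:
quadratic: (j7)² + 1.12·j7 + 4 = -45 + j7.84 → |·| ≈ 45.678, ∠ ≈ 170.12°
|G| = 8 / 45.678 ≈ 0.17514
Gain = 20 log₁₀(0.17514) ≈ -15.13 dB

-15.1 dB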